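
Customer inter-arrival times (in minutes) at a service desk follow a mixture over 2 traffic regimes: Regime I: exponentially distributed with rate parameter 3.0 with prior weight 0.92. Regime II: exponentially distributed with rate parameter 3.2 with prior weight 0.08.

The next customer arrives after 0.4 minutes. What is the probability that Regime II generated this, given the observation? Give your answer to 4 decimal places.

0.0789

Posterior ∝ prior × likelihood, so P(k | x) ∝ P(Z=k) f_k(x); normalise over all components.
Exponential densities:
  f_I = 0.903583
  f_II = 0.889719
Unnormalised posteriors:
  P(Z=I)·f_I = 0.92 × 0.903583 = 0.831296
  P(Z=II)·f_II = 0.08 × 0.889719 = 0.0711775
Normaliser: 0.831296 + 0.0711775 = 0.902474
P(Regime II | the observation) ≈ 0.0789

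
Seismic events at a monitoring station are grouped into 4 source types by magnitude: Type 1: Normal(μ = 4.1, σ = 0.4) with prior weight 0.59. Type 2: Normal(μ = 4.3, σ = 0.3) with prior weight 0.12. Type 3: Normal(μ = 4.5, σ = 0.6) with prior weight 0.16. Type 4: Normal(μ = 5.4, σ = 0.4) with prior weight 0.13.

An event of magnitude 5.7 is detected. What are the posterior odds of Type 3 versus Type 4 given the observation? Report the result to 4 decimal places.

Since P(k|x) ∝ π_k f_k(x), the posterior odds are π_i f_i(x) / (π_j f_j(x)).
Component likelihoods at x = 5.7:
  p_1 = (1/(0.4·√(2π)))·exp(−(5.7−4.1)²/(2·0.4²)) = 0.997356·exp(-8.00000) = 0.000334576
  p_2 = (1/(0.3·√(2π)))·exp(−(5.7−4.3)²/(2·0.3²)) = 1.329808·exp(-10.88889) = 2.48202e-05
  p_3 = (1/(0.6·√(2π)))·exp(−(5.7−4.5)²/(2·0.6²)) = 0.664904·exp(-2.00000) = 0.0899849
  p_4 = (1/(0.4·√(2π)))·exp(−(5.7−5.4)²/(2·0.4²)) = 0.997356·exp(-0.28125) = 0.752844
0.0143976 / 0.0978697 ≈ 0.1471

0.1471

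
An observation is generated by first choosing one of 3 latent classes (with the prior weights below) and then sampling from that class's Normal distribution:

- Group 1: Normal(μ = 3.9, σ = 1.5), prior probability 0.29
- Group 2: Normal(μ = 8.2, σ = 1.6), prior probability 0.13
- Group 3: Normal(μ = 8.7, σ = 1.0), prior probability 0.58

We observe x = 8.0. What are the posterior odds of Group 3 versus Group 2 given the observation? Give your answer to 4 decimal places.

5.6311

Since P(k|x) ∝ P(Z=k) f_k(x), the posterior odds are P(Z=i) f_i(x) / (P(Z=j) f_j(x)).
Component likelihoods at x = 8.0:
  L_1 = 0.00634582
  L_2 = 0.247399
  L_3 = 0.312254
Odds = (0.58/0.13) × (0.312254/0.247399) = 4.46154 × 1.26215 ≈ 5.6311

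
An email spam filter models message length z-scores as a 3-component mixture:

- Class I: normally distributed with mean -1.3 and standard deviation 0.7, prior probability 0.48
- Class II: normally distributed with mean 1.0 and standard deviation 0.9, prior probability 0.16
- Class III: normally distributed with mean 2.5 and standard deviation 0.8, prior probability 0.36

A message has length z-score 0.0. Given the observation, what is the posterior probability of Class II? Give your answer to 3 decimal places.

P(component k | x) = P(Z=k)·f_k(x) / marginal(x), where marginal(x) = Σ_j P(Z=j)·f_j(x).
Normal densities:
  f_I = (1/(0.7·√(2π)))·exp(−(0.0−-1.3)²/(2·0.7²)) = 0.569918·exp(-1.72449) = 0.101596
  f_II = (1/(0.9·√(2π)))·exp(−(0.0−1.0)²/(2·0.9²)) = 0.443269·exp(-0.61728) = 0.239103
  f_III = (1/(0.8·√(2π)))·exp(−(0.0−2.5)²/(2·0.8²)) = 0.498678·exp(-4.88281) = 0.00377782
Multiply by the mixture weights:
  P(Z=I)·f_I = 0.48 × 0.101596 = 0.048766
  P(Z=II)·f_II = 0.16 × 0.239103 = 0.0382564
  P(Z=III)·f_III = 0.36 × 0.00377782 = 0.00136002
Sum: 0.048766 + 0.0382564 + 0.00136002 = 0.0883824
So the posterior for Class II is 0.0382564 / 0.0883824 ≈ 0.433.

0.433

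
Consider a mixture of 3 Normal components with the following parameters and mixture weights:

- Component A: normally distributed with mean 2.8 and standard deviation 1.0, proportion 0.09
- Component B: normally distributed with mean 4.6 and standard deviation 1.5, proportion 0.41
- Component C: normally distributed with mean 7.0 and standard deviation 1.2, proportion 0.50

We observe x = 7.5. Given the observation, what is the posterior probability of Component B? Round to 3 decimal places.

P(component k | x) = w_k·f_k(x) / marginal(x), where marginal(x) = Σ_j w_j·f_j(x).
Component likelihoods at x = 7.5:
  p_A = 6.36983e-06
  p_B = 0.0410365
  p_C = 0.30481
Multiply by the mixture weights:
  w_A·p_A = 0.09 × 6.36983e-06 = 5.73284e-07
  w_B·p_B = 0.41 × 0.0410365 = 0.016825
  w_C·p_C = 0.50 × 0.30481 = 0.152405
Normaliser: 5.73284e-07 + 0.016825 + 0.152405 = 0.169231
P(Component B | 7.5) = 0.016825 / 0.169231 ≈ 0.099

0.099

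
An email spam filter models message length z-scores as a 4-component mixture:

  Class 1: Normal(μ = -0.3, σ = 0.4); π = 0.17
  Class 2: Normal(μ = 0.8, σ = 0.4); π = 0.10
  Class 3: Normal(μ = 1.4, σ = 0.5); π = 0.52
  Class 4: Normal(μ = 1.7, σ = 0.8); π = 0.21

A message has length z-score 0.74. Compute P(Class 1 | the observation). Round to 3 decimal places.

0.018

P(component k | x) = w_k·f_k(x) / marginal(x), where marginal(x) = Σ_j w_j·f_j(x).
Component likelihoods at x = 0.74:
  f_1 = (1/(0.4·√(2π)))·exp(−(0.74−-0.3)²/(2·0.4²)) = 0.997356·exp(-3.38000) = 0.0339574
  f_2 = (1/(0.4·√(2π)))·exp(−(0.74−0.8)²/(2·0.4²)) = 0.997356·exp(-0.01125) = 0.986198
  f_3 = (1/(0.5·√(2π)))·exp(−(0.74−1.4)²/(2·0.5²)) = 0.797885·exp(-0.87120) = 0.333874
  f_4 = (1/(0.8·√(2π)))·exp(−(0.74−1.7)²/(2·0.8²)) = 0.498678·exp(-0.72000) = 0.242733
Multiply by the mixture weights:
  w_1·f_1 = 0.17 × 0.0339574 = 0.00577276
  w_2·f_2 = 0.10 × 0.986198 = 0.0986198
  w_3·f_3 = 0.52 × 0.333874 = 0.173615
  w_4·f_4 = 0.21 × 0.242733 = 0.0509738
Sum: 0.00577276 + 0.0986198 + 0.173615 + 0.0509738 = 0.328981
P(Class 1 | the observation) ≈ 0.018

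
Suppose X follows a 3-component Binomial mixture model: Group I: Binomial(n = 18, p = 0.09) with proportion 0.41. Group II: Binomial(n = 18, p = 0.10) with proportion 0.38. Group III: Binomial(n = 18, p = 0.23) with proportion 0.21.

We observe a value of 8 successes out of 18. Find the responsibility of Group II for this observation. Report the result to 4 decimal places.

Apply Bayes' rule: the posterior for each component is proportional to its prior times its likelihood at x.
Evaluate each component's likelihood at the observed value:
  f_I = C(18,8)·0.09^8·0.91^10 = 43758·4.30467e-09·0.389416 = 7.33519e-05
  f_II = C(18,8)·0.10^8·0.90^10 = 43758·1e-08·0.348678 = 0.000152575
  f_III = C(18,8)·0.23^8·0.77^10 = 43758·7.8311e-06·0.0732668 = 0.0251066
Multiply by the mixture weights:
  π_I·f_I = 0.41 × 7.33519e-05 = 3.00743e-05
  π_II·f_II = 0.38 × 0.000152575 = 5.79784e-05
  π_III·f_III = 0.21 × 0.0251066 = 0.00527238
Evidence: 3.00743e-05 + 5.79784e-05 + 0.00527238 = 0.00536043
P(Group II | 8 successes out of 18) ≈ 0.0108

0.0108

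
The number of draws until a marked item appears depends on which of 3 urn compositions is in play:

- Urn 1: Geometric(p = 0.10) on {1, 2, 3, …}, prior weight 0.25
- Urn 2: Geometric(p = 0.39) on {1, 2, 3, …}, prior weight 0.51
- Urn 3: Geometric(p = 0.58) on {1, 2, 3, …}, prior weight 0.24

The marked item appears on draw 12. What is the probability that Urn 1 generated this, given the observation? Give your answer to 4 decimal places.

0.8996

The responsibility of component k is w_k f_k(x) divided by Σ_j w_j f_j(x).
Component likelihoods at x = 12:
  f_1 = 0.0313811
  f_2 = 0.00169704
  f_3 = 4.16074e-05
Multiply by the mixture weights:
  w_1·f_1 = 0.25 × 0.0313811 = 0.00784526
  w_2·f_2 = 0.51 × 0.00169704 = 0.000865492
  w_3·f_3 = 0.24 × 4.16074e-05 = 9.98577e-06
Marginal: 0.00784526 + 0.000865492 + 9.98577e-06 = 0.00872074
Responsibility of Urn 1: 0.00784526 / 0.00872074 ≈ 0.8996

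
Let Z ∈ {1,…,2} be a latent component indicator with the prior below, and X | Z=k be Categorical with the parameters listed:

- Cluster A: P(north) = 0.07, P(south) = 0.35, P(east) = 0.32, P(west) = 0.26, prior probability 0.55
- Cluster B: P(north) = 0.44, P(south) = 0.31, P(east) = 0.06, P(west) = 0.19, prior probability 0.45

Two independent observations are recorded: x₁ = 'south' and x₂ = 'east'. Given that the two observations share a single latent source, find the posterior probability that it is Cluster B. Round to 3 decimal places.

0.120

Apply Bayes' rule: the posterior for each component is proportional to its prior times its likelihood at x.
Since both observations come from the same component, the likelihood for component k is f_k(x₁)·f_k(x₂).
  L_A = [P(south | comp) = 0.35] × [0.32] = 0.112
  L_B = [P(south | comp) = 0.31] × [0.06] = 0.0186
Prior × likelihood for each component:
  w_A·L_A = 0.55 × 0.112 = 0.0616
  w_B·L_B = 0.45 × 0.0186 = 0.00837
Marginal: 0.0616 + 0.00837 = 0.06997
So the posterior for Cluster B is 0.00837 / 0.06997 ≈ 0.120.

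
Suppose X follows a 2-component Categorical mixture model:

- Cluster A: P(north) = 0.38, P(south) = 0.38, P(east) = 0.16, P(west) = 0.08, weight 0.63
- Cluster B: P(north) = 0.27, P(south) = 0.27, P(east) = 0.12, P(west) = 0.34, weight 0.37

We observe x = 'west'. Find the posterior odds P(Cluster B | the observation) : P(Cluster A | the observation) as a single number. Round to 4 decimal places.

Posterior odds = (π_i f_i(x)) / (π_j f_j(x)); the normalising sum cancels.
Evaluate each component's likelihood at the observed value:
  f_A = 0.08
  f_B = 0.34
Posterior odds = (π_B·f_B) / (π_A·f_A) = (0.37·0.34) / (0.63·0.08) = 0.1258 / 0.0504 ≈ 2.4960

2.4960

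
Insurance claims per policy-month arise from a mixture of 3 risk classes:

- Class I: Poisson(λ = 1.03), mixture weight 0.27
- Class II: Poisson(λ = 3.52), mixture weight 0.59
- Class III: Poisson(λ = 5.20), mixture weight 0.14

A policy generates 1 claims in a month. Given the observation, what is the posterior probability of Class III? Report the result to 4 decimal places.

Apply Bayes' rule: the posterior for each component is proportional to its prior times its likelihood at x.
Component likelihoods at x = 1 claims:
  f_I = 0.367717
  f_II = 0.10419
  f_III = 0.0286861
Prior × likelihood for each component:
  w_I·f_I = 0.27 × 0.367717 = 0.0992836
  w_II·f_II = 0.59 × 0.10419 = 0.0614721
  w_III·f_III = 0.14 × 0.0286861 = 0.00401606
Evidence: 0.0992836 + 0.0614721 + 0.00401606 = 0.164772
P(Class III | data) = 0.00401606 / 0.164772 ≈ 0.0244

0.0244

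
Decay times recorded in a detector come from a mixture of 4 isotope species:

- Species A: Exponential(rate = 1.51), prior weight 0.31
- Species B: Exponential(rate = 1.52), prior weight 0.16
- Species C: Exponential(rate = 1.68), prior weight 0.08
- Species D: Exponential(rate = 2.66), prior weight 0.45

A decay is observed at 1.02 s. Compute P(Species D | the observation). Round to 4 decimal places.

P(component k | x) = P(Z=k)·f_k(x) / marginal(x), where marginal(x) = Σ_j P(Z=j)·f_j(x).
Component likelihoods at x = 1.02 s:
  L_A = 0.323651
  L_B = 0.322488
  L_C = 0.302763
  L_D = 0.176422
Weight by the priors:
  P(Z=A)·L_A = 0.31 × 0.323651 = 0.100332
  P(Z=B)·L_B = 0.16 × 0.322488 = 0.0515981
  P(Z=C)·L_C = 0.08 × 0.302763 = 0.024221
  P(Z=D)·L_D = 0.45 × 0.176422 = 0.0793901
Normaliser: 0.100332 + 0.0515981 + 0.024221 + 0.0793901 = 0.255541
P(Species D | 1.02 s) ≈ 0.3107

0.3107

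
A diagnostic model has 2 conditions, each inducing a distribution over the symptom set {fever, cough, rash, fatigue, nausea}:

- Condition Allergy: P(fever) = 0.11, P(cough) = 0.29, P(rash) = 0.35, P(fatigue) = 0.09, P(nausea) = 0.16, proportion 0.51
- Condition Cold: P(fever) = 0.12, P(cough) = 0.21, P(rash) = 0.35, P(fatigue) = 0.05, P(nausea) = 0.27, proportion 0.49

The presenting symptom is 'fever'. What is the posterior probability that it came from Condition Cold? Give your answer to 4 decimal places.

0.5117

P(component k | x) = P(Z=k)·f_k(x) / marginal(x), where marginal(x) = Σ_j P(Z=j)·f_j(x).
Categorical probabilities:
  f_Allergy = P(fever | comp) = 0.11
  f_Cold = P(fever | comp) = 0.12
Weight by the priors:
  P(Z=Allergy)·f_Allergy = 0.51 × 0.11 = 0.0561
  P(Z=Cold)·f_Cold = 0.49 × 0.12 = 0.0588
Normaliser: 0.0561 + 0.0588 = 0.1149
P(Condition Cold | 'fever') ≈ 0.5117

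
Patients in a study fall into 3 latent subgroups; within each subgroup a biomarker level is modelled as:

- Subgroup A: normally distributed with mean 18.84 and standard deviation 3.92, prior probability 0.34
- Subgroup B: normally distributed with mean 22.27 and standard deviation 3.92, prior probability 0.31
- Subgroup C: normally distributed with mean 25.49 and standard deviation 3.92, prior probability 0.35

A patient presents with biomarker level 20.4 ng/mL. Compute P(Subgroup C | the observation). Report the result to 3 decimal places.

0.203

The responsibility of component k is P(Z=k) f_k(x) divided by Σ_j P(Z=j) f_j(x).
Evaluate each component's likelihood at the observed value:
  L_A = (1/(3.92·√(2π)))·exp(−(20.4−18.84)²/(2·3.92²)) = 0.101771·exp(-0.07919) = 0.094023
  L_B = (1/(3.92·√(2π)))·exp(−(20.4−22.27)²/(2·3.92²)) = 0.101771·exp(-0.11378) = 0.0908256
  L_C = (1/(3.92·√(2π)))·exp(−(20.4−25.49)²/(2·3.92²)) = 0.101771·exp(-0.84301) = 0.0438035
Weight by the priors:
  P(Z=A)·L_A = 0.34 × 0.094023 = 0.0319678
  P(Z=B)·L_B = 0.31 × 0.0908256 = 0.0281559
  P(Z=C)·L_C = 0.35 × 0.0438035 = 0.0153312
Sum: 0.0319678 + 0.0281559 + 0.0153312 = 0.075455
P(Subgroup C | the observation) ≈ 0.203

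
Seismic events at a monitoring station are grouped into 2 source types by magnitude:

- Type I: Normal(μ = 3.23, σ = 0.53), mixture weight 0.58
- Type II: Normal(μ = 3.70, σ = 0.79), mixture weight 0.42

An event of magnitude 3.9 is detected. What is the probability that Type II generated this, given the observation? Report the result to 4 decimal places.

0.5113

The responsibility of component k is P(Z=k) f_k(x) divided by Σ_j P(Z=j) f_j(x).
Normal densities:
  f_I = 0.338545
  f_II = 0.489064
Weight by the priors:
  P(Z=I)·f_I = 0.58 × 0.338545 = 0.196356
  P(Z=II)·f_II = 0.42 × 0.489064 = 0.205407
Normaliser: 0.196356 + 0.205407 = 0.401763
P(Type II | data) = 0.205407 / 0.401763 ≈ 0.5113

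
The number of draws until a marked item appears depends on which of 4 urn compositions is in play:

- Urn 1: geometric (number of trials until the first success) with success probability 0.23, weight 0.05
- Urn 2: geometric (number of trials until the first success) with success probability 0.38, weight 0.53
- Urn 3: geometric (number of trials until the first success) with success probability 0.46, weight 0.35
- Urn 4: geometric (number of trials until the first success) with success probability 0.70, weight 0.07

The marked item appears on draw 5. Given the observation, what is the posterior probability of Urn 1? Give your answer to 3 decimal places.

Apply Bayes' rule: the posterior for each component is proportional to its prior times its likelihood at x.
Evaluate each component's likelihood at the observed value:
  p_1 = 0.23·(1−0.23)^4 = 0.23·0.35153 = 0.080852
  p_2 = 0.38·(1−0.38)^4 = 0.38·0.147763 = 0.0561501
  p_3 = 0.46·(1−0.46)^4 = 0.46·0.0850306 = 0.0391141
  p_4 = 0.70·(1−0.70)^4 = 0.70·0.0081 = 0.00567
Multiply by the mixture weights:
  π_1·p_1 = 0.05 × 0.080852 = 0.0040426
  π_2·p_2 = 0.53 × 0.0561501 = 0.0297595
  π_3·p_3 = 0.35 × 0.0391141 = 0.0136899
  π_4·p_4 = 0.07 × 0.00567 = 0.0003969
Sum: 0.0040426 + 0.0297595 + 0.0136899 + 0.0003969 = 0.047889
So the posterior for Urn 1 is 0.0040426 / 0.047889 ≈ 0.084.

0.084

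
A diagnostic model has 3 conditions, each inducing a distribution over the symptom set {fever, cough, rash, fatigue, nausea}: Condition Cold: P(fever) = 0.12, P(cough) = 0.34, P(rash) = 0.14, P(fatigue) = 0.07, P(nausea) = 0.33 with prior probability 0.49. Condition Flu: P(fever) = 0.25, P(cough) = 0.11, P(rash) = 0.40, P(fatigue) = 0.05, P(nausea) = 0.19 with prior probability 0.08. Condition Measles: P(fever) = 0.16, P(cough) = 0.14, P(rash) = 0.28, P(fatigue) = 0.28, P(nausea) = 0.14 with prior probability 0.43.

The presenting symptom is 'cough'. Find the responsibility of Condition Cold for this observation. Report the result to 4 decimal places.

0.7071

The responsibility of component k is π_k f_k(x) divided by Σ_j π_j f_j(x).
Categorical probabilities:
  f_Cold = 0.34
  f_Flu = 0.11
  f_Measles = 0.14
Unnormalised posteriors:
  π_Cold·f_Cold = 0.49 × 0.34 = 0.1666
  π_Flu·f_Flu = 0.08 × 0.11 = 0.0088
  π_Measles·f_Measles = 0.43 × 0.14 = 0.0602
Sum: 0.1666 + 0.0088 + 0.0602 = 0.2356
P(Condition Cold | x) ≈ 0.7071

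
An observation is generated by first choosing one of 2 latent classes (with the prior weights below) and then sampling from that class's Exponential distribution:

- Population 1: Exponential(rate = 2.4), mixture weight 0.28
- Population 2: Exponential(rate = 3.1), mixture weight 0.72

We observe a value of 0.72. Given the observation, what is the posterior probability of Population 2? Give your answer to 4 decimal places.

0.6674

Apply Bayes' rule: the posterior for each component is proportional to its prior times its likelihood at x.
Component likelihoods at x = 0.72:
  p_1 = 0.426334
  p_2 = 0.332672
Prior × likelihood for each component:
  P(Z=1)·p_1 = 0.28 × 0.426334 = 0.119374
  P(Z=2)·p_2 = 0.72 × 0.332672 = 0.239524
Denominator: 0.119374 + 0.239524 = 0.358898
P(Population 2 | the observation) = 0.239524 / 0.358898 ≈ 0.6674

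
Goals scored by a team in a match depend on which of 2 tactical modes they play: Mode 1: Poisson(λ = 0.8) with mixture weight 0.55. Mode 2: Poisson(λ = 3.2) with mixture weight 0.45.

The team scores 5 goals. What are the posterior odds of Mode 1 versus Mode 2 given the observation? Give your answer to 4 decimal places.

0.0132

Posterior odds = (π_i f_i(x)) / (π_j f_j(x)); the normalising sum cancels.
Evaluate each component's likelihood at the observed value:
  p_1 = e^(−0.8)·0.8^5/5! = 0.00122697
  p_2 = e^(−3.2)·3.2^5/5! = 0.113979
Odds = (0.55/0.45) × (0.00122697/0.113979) = 1.22222 × 0.0107648 ≈ 0.0132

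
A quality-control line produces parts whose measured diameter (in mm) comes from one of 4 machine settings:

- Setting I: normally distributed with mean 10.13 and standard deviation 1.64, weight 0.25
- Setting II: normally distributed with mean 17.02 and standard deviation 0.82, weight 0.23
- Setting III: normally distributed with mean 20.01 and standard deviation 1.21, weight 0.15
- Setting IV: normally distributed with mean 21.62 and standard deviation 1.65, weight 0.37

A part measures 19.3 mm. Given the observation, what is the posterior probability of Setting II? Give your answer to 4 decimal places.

0.0303

Posterior ∝ prior × likelihood, so P(k | x) ∝ π_k f_k(x); normalise over all components.
Component likelihoods at x = 19.3 mm:
  L_I = 3.95434e-08
  L_II = 0.0101931
  L_III = 0.277562
  L_IV = 0.0899756
Prior × likelihood for each component:
  π_I·L_I = 0.25 × 3.95434e-08 = 9.88586e-09
  π_II·L_II = 0.23 × 0.0101931 = 0.00234441
  π_III·L_III = 0.15 × 0.277562 = 0.0416342
  π_IV·L_IV = 0.37 × 0.0899756 = 0.033291
Evidence: 9.88586e-09 + 0.00234441 + 0.0416342 + 0.033291 = 0.0772696
So the posterior for Setting II is 0.00234441 / 0.0772696 ≈ 0.0303.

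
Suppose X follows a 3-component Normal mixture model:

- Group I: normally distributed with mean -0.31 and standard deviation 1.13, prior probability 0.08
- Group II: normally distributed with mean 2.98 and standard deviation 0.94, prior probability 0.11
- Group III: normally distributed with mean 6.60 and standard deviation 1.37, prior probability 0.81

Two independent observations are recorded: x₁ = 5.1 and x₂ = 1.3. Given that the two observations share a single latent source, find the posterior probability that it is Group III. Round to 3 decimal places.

Apply Bayes' rule: the posterior for each component is proportional to its prior times its likelihood at x.
Since both observations come from the same component, the likelihood for component k is f_k(x₁)·f_k(x₂).
  p_I = [(1/(1.13·√(2π)))·exp(−(5.1−-0.31)²/(2·1.13²)) = 0.353046·exp(-11.46061) = 3.72009e-06] × [0.127945] = 4.75967e-07
  p_II = [(1/(0.94·√(2π)))·exp(−(5.1−2.98)²/(2·0.94²)) = 0.424407·exp(-2.54323) = 0.0333634] × [0.0859348] = 0.00286708
  p_III = [(1/(1.37·√(2π)))·exp(−(5.1−6.60)²/(2·1.37²)) = 0.291199·exp(-0.59939) = 0.15991] × [0.000163805] = 2.61941e-05
Multiply by the mixture weights:
  P(Z=I)·p_I = 0.08 × 4.75967e-07 = 3.80774e-08
  P(Z=II)·p_II = 0.11 × 0.00286708 = 0.000315379
  P(Z=III)·p_III = 0.81 × 2.61941e-05 = 2.12173e-05
Evidence: 3.80774e-08 + 0.000315379 + 2.12173e-05 = 0.000336634
Responsibility of Group III: 2.12173e-05 / 0.000336634 ≈ 0.063

0.063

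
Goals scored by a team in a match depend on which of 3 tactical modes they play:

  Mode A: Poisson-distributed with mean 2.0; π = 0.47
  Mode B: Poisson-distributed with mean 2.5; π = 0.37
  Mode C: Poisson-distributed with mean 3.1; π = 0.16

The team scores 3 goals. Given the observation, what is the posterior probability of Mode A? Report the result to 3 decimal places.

0.425

Apply Bayes' rule: the posterior for each component is proportional to its prior times its likelihood at x.
Poisson probabilities:
  L_A = 0.180447
  L_B = 0.213763
  L_C = 0.223677
Weight by the priors:
  P(Z=A)·L_A = 0.47 × 0.180447 = 0.0848101
  P(Z=B)·L_B = 0.37 × 0.213763 = 0.0790923
  P(Z=C)·L_C = 0.16 × 0.223677 = 0.0357883
Sum: 0.0848101 + 0.0790923 + 0.0357883 = 0.199691
P(Mode A | the observation) ≈ 0.425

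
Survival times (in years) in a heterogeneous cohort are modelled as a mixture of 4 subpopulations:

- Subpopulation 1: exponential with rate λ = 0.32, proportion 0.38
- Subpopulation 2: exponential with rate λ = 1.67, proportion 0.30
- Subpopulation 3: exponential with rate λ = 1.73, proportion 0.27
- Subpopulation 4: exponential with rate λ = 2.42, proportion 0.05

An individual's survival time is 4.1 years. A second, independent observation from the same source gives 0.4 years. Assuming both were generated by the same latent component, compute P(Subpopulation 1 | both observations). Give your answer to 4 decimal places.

0.9204

P(component k | x) = π_k·f_k(x) / marginal(x), where marginal(x) = Σ_j π_j·f_j(x).
Since both observations come from the same component, the likelihood for component k is f_k(x₁)·f_k(x₂).
  L_1 = [0.32·e^(−0.32·4.1) = 0.32·e^(−1.3120) = 0.0861699] × [0.281553] = 0.0242614
  L_2 = [1.67·e^(−1.67·4.1) = 1.67·e^(−6.8470) = 0.00177461] × [0.856264] = 0.00151953
  L_3 = [1.73·e^(−1.73·4.1) = 1.73·e^(−7.0930) = 0.00143746] × [0.865993] = 0.00124483
  L_4 = [2.42·e^(−2.42·4.1) = 2.42·e^(−9.9220) = 0.000118781] × [0.919218] = 0.000109185
Weight by the priors:
  π_1·L_1 = 0.38 × 0.0242614 = 0.00921933
  π_2·L_2 = 0.30 × 0.00151953 = 0.00045586
  π_3·L_3 = 0.27 × 0.00124483 = 0.000336104
  π_4·L_4 = 0.05 × 0.000109185 = 5.45926e-06
Sum: 0.00921933 + 0.00045586 + 0.000336104 + 5.45926e-06 = 0.0100168
Responsibility of Subpopulation 1: 0.00921933 / 0.0100168 ≈ 0.9204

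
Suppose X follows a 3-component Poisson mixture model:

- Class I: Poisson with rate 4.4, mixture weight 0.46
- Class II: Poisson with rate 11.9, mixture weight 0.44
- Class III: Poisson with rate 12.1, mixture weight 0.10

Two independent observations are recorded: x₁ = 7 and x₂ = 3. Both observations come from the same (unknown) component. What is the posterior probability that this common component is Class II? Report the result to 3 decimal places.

Posterior ∝ prior × likelihood, so P(k | x) ∝ w_k f_k(x); normalise over all components.
Since both observations come from the same component, the likelihood for component k is f_k(x₁)·f_k(x₂).
  L_I = [e^(−4.4)·4.4^7/7! = 0.0777754] × [0.174305] = 0.0135567
  L_II = [e^(−11.9)·11.9^7/7! = 0.0455296] × [0.00190715] = 8.68319e-05
  L_III = [e^(−12.1)·12.1^7/7! = 0.0418894] × [0.0016415] = 6.87615e-05
Multiply by the mixture weights:
  w_I·L_I = 0.46 × 0.0135567 = 0.00623608
  w_II·L_II = 0.44 × 8.68319e-05 = 3.8206e-05
  w_III·L_III = 0.10 × 6.87615e-05 = 6.87615e-06
Sum: 0.00623608 + 3.8206e-05 + 6.87615e-06 = 0.00628116
Responsibility of Class II: 3.8206e-05 / 0.00628116 ≈ 0.006

0.006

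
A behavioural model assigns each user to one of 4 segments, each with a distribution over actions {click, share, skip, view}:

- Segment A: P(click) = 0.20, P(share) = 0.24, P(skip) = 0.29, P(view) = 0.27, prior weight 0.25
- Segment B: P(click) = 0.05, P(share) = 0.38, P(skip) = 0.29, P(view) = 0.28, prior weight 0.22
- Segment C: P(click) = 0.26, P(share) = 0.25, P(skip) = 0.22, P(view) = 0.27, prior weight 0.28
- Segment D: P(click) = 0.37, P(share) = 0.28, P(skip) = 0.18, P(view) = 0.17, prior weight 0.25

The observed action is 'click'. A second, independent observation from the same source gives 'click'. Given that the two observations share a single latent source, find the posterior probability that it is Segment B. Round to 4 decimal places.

The responsibility of component k is w_k f_k(x) divided by Σ_j w_j f_j(x).
Since both observations come from the same component, the likelihood for component k is f_k(x₁)·f_k(x₂).
  f_A = [P(click | comp) = 0.20] × [0.2] = 0.04
  f_B = [P(click | comp) = 0.05] × [0.05] = 0.0025
  f_C = [P(click | comp) = 0.26] × [0.26] = 0.0676
  f_D = [P(click | comp) = 0.37] × [0.37] = 0.1369
Unnormalised posteriors:
  w_A·f_A = 0.25 × 0.04 = 0.01
  w_B·f_B = 0.22 × 0.0025 = 0.00055
  w_C·f_C = 0.28 × 0.0676 = 0.018928
  w_D·f_D = 0.25 × 0.1369 = 0.034225
Normaliser: 0.01 + 0.00055 + 0.018928 + 0.034225 = 0.063703
P(Segment B | data) ≈ 0.0086

0.0086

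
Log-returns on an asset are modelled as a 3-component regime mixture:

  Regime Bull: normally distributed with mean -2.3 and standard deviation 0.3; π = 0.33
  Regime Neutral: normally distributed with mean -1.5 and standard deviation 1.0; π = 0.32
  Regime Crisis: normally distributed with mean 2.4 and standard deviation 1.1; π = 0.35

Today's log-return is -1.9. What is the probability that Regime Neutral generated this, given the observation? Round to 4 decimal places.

The responsibility of component k is π_k f_k(x) divided by Σ_j π_j f_j(x).
Component likelihoods at x = -1.9:
  p_Bull = 0.5467
  p_Neutral = 0.36827
  p_Crisis = 0.000174298
Prior × likelihood for each component:
  π_Bull·p_Bull = 0.33 × 0.5467 = 0.180411
  π_Neutral·p_Neutral = 0.32 × 0.36827 = 0.117846
  π_Crisis·p_Crisis = 0.35 × 0.000174298 = 6.10043e-05
Normaliser: 0.180411 + 0.117846 + 6.10043e-05 = 0.298319
So the posterior for Regime Neutral is 0.117846 / 0.298319 ≈ 0.3950.

0.3950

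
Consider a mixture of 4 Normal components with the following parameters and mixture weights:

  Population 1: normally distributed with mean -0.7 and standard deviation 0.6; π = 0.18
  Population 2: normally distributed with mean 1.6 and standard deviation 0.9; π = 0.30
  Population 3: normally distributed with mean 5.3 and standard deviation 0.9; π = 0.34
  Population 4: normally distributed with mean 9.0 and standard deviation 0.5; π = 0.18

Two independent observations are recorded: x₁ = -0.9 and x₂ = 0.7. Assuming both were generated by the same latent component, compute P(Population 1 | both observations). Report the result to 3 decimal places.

The responsibility of component k is π_k f_k(x) divided by Σ_j π_j f_j(x).
Since both observations come from the same component, the likelihood for component k is f_k(x₁)·f_k(x₂).
  f_1 = [0.628972] × [0.0437031] = 0.0274881
  f_2 = [0.00935726] × [0.268856] = 0.00251576
  f_3 = [2.19562e-11] × [9.41957e-07] = 2.06818e-17
  f_4 = [5.9093e-86] × [1.16104e-60] = 6.86092e-146
Weight by the priors:
  π_1·f_1 = 0.18 × 0.0274881 = 0.00494785
  π_2·f_2 = 0.30 × 0.00251576 = 0.000754728
  π_3·f_3 = 0.34 × 2.06818e-17 = 7.0318e-18
  π_4·f_4 = 0.18 × 6.86092e-146 = 1.23496e-146
Evidence: 0.00494785 + 0.000754728 + 7.0318e-18 + 1.23496e-146 = 0.00570258
P(Population 1 | data) = 0.00494785 / 0.00570258 ≈ 0.868

0.868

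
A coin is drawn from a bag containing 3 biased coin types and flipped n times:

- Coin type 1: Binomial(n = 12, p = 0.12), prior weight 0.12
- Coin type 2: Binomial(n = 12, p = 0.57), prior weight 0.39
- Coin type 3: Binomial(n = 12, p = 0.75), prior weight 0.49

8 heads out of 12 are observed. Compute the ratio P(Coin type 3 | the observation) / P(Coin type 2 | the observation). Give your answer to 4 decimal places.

Posterior odds = (π_i f_i(x)) / (π_j f_j(x)); the normalising sum cancels.
Evaluate each component's likelihood at the observed value:
  p_1 = 1.2764e-05
  p_2 = 0.188572
  p_3 = 0.193578
Posterior odds = (π_3·p_3) / (π_2·p_2) = (0.49·0.193578) / (0.39·0.188572) = 0.0948531 / 0.0735432 ≈ 1.2898

1.2898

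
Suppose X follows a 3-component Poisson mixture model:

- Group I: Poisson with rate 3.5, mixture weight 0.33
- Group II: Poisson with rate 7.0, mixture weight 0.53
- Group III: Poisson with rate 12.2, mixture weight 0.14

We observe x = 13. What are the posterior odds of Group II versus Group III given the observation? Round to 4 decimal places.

0.5013

The posterior odds equal the prior odds times the likelihood ratio: (π_i/π_j)·(f_i(x)/f_j(x)).
Evaluate each component's likelihood at the observed value:
  L_I = e^(−3.5)·3.5^13/13! = 5.73553e-05
  L_II = e^(−7.0)·7.0^13/13! = 0.0141884
  L_III = e^(−12.2)·12.2^13/13! = 0.107153
Posterior odds = (π_II·L_II) / (π_III·L_III) = (0.53·0.0141884) / (0.14·0.107153) = 0.00751984 / 0.0150014 ≈ 0.5013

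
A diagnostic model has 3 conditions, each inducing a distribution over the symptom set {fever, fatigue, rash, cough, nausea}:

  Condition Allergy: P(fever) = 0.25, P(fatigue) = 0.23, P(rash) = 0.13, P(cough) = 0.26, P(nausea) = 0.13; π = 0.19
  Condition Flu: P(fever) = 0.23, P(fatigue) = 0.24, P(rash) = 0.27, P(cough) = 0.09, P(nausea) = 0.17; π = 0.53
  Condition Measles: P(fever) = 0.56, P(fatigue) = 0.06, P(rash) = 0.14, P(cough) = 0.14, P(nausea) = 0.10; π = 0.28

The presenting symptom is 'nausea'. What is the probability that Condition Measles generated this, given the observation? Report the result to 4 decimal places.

The responsibility of component k is P(Z=k) f_k(x) divided by Σ_j P(Z=j) f_j(x).
Categorical probabilities:
  f_Allergy = 0.13
  f_Flu = 0.17
  f_Measles = 0.1
Weight by the priors:
  P(Z=Allergy)·f_Allergy = 0.19 × 0.13 = 0.0247
  P(Z=Flu)·f_Flu = 0.53 × 0.17 = 0.0901
  P(Z=Measles)·f_Measles = 0.28 × 0.1 = 0.028
Sum: 0.0247 + 0.0901 + 0.028 = 0.1428
P(Condition Measles | x) = 0.028 / 0.1428 ≈ 0.1961

0.1961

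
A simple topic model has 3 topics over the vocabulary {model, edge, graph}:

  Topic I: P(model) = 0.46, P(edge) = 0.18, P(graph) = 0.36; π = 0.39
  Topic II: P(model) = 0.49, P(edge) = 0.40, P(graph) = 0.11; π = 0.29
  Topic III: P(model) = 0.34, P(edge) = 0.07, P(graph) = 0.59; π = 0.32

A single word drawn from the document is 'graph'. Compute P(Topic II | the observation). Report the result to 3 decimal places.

0.088

Posterior ∝ prior × likelihood, so P(k | x) ∝ P(Z=k) f_k(x); normalise over all components.
Evaluate each component's likelihood at the observed value:
  f_I = P(graph | comp) = 0.36
  f_II = P(graph | comp) = 0.11
  f_III = P(graph | comp) = 0.59
Unnormalised posteriors:
  P(Z=I)·f_I = 0.39 × 0.36 = 0.1404
  P(Z=II)·f_II = 0.29 × 0.11 = 0.0319
  P(Z=III)·f_III = 0.32 × 0.59 = 0.1888
Normaliser: 0.1404 + 0.0319 + 0.1888 = 0.3611
P(Topic II | x) = 0.0319 / 0.3611 ≈ 0.088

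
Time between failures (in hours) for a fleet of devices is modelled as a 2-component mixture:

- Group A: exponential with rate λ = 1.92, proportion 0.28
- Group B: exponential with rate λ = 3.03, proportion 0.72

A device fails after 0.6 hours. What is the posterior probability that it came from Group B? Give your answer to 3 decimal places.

Posterior ∝ prior × likelihood, so P(k | x) ∝ π_k f_k(x); normalise over all components.
Evaluate each component's likelihood at the observed value:
  p_A = 0.606728
  p_B = 0.491921
Multiply by the mixture weights:
  π_A·p_A = 0.28 × 0.606728 = 0.169884
  π_B·p_B = 0.72 × 0.491921 = 0.354183
Normaliser: 0.169884 + 0.354183 = 0.524067
P(Group B | data) = 0.354183 / 0.524067 ≈ 0.676

0.676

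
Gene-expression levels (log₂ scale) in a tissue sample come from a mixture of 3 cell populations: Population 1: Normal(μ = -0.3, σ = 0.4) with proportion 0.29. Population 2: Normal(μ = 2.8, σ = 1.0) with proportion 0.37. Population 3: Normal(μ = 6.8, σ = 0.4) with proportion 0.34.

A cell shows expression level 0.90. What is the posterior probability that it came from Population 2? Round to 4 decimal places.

0.8831

Apply Bayes' rule: the posterior for each component is proportional to its prior times its likelihood at x.
Evaluate each component's likelihood at the observed value:
  p_1 = 0.0110796
  p_2 = 0.0656158
  p_3 = 5.69841e-48
Multiply by the mixture weights:
  π_1·p_1 = 0.29 × 0.0110796 = 0.00321309
  π_2·p_2 = 0.37 × 0.0656158 = 0.0242779
  π_3·p_3 = 0.34 × 5.69841e-48 = 1.93746e-48
Sum: 0.00321309 + 0.0242779 + 1.93746e-48 = 0.0274909
P(Population 2 | 0.90) = 0.0242779 / 0.0274909 ≈ 0.8831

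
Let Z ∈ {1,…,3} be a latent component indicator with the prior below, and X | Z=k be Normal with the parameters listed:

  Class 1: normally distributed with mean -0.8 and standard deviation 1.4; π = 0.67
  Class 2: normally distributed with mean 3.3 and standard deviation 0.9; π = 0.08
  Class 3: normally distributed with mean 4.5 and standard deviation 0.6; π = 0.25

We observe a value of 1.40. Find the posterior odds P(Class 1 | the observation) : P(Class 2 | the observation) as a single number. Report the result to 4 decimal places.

Posterior odds = (P(Z=i) f_i(x)) / (P(Z=j) f_j(x)); the normalising sum cancels.
Normal densities:
  L_1 = (1/(1.4·√(2π)))·exp(−(1.40−-0.8)²/(2·1.4²)) = 0.284959·exp(-1.23469) = 0.0829013
  L_2 = (1/(0.9·√(2π)))·exp(−(1.40−3.3)²/(2·0.9²)) = 0.443269·exp(-2.22840) = 0.0477406
  L_3 = (1/(0.6·√(2π)))·exp(−(1.40−4.5)²/(2·0.6²)) = 0.664904·exp(-13.34722) = 1.06202e-06
Odds = (0.67/0.08) × (0.0829013/0.0477406) = 8.375 × 1.73649 ≈ 14.5431

14.5431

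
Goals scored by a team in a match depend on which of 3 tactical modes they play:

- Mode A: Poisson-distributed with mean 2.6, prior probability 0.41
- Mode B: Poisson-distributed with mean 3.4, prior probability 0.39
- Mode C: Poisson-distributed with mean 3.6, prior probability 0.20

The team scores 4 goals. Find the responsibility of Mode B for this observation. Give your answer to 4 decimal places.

Apply Bayes' rule: the posterior for each component is proportional to its prior times its likelihood at x.
Evaluate each component's likelihood at the observed value:
  f_A = 0.141422
  f_B = 0.185825
  f_C = 0.191222
Prior × likelihood for each component:
  w_A·f_A = 0.41 × 0.141422 = 0.057983
  w_B·f_B = 0.39 × 0.185825 = 0.0724716
  w_C·f_C = 0.20 × 0.191222 = 0.0382445
Denominator: 0.057983 + 0.0724716 + 0.0382445 = 0.168699
Responsibility of Mode B: 0.0724716 / 0.168699 ≈ 0.4296

0.4296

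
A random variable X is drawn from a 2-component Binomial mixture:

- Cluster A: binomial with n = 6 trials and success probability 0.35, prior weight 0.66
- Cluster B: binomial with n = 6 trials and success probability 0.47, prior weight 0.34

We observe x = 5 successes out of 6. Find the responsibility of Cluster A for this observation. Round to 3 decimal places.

By Bayes' theorem, P(k | x) = π_k f_k(x) / Σ_j π_j f_j(x).
Component likelihoods at x = 5 successes out of 6:
  p_A = 0.0204835
  p_B = 0.0729317
Weight by the priors:
  π_A·p_A = 0.66 × 0.0204835 = 0.0135191
  π_B·p_B = 0.34 × 0.0729317 = 0.0247968
Marginal: 0.0135191 + 0.0247968 = 0.0383159
P(Cluster A | x) ≈ 0.353

0.353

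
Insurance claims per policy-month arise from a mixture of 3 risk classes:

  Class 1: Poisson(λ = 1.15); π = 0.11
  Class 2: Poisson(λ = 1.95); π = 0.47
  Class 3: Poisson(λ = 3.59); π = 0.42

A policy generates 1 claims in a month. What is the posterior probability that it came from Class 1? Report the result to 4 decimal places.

0.1889

The responsibility of component k is π_k f_k(x) divided by Σ_j π_j f_j(x).
Poisson probabilities:
  p_1 = 0.364132
  p_2 = 0.277434
  p_3 = 0.099078
Weight by the priors:
  π_1·p_1 = 0.11 × 0.364132 = 0.0400546
  π_2·p_2 = 0.47 × 0.277434 = 0.130394
  π_3·p_3 = 0.42 × 0.099078 = 0.0416128
Sum: 0.0400546 + 0.130394 + 0.0416128 = 0.212062
So the posterior for Class 1 is 0.0400546 / 0.212062 ≈ 0.1889.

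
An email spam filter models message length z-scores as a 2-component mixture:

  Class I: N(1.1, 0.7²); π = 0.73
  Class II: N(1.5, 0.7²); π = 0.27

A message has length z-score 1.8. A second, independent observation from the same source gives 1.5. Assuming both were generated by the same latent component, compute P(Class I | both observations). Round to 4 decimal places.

Apply Bayes' rule: the posterior for each component is proportional to its prior times its likelihood at x.
Since both observations come from the same component, the likelihood for component k is f_k(x₁)·f_k(x₂).
  f_I = [(1/(0.7·√(2π)))·exp(−(1.8−1.1)²/(2·0.7²)) = 0.569918·exp(-0.50000) = 0.345672] × [0.484068] = 0.167329
  f_II = [(1/(0.7·√(2π)))·exp(−(1.8−1.5)²/(2·0.7²)) = 0.569918·exp(-0.09184) = 0.51991] × [0.569918] = 0.296306
Weight by the priors:
  π_I·f_I = 0.73 × 0.167329 = 0.12215
  π_II·f_II = 0.27 × 0.296306 = 0.0800025
Denominator: 0.12215 + 0.0800025 = 0.202153
Responsibility of Class I: 0.12215 / 0.202153 ≈ 0.6042

0.6042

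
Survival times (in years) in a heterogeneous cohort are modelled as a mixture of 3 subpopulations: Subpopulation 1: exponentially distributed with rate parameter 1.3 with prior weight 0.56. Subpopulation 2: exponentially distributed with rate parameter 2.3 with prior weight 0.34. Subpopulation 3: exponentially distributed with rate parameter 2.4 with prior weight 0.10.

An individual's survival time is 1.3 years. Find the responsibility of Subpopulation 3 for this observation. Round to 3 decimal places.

0.058

Posterior ∝ prior × likelihood, so P(k | x) ∝ w_k f_k(x); normalise over all components.
Exponential densities:
  L_1 = 1.3·e^(−1.3·1.3) = 1.3·e^(−1.6900) = 0.239875
  L_2 = 2.3·e^(−2.3·1.3) = 2.3·e^(−2.9900) = 0.115661
  L_3 = 2.4·e^(−2.4·1.3) = 2.4·e^(−3.1200) = 0.105977
Unnormalised posteriors:
  w_1·L_1 = 0.56 × 0.239875 = 0.13433
  w_2·L_2 = 0.34 × 0.115661 = 0.0393248
  w_3·L_3 = 0.10 × 0.105977 = 0.0105977
Sum: 0.13433 + 0.0393248 + 0.0105977 = 0.184253
Responsibility of Subpopulation 3: 0.0105977 / 0.184253 ≈ 0.058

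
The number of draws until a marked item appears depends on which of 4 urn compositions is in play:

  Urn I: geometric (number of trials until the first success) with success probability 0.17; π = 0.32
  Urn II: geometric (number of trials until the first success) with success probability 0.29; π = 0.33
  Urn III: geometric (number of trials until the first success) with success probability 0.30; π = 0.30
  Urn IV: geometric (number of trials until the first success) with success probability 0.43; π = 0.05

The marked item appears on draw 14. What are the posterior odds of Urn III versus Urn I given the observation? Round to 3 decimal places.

0.181

Since P(k|x) ∝ π_k f_k(x), the posterior odds are π_i f_i(x) / (π_j f_j(x)).
Geometric probabilities:
  p_I = 0.0150822
  p_II = 0.00337875
  p_III = 0.00290667
  p_IV = 0.000288298
0.000872001 / 0.0048263 ≈ 0.181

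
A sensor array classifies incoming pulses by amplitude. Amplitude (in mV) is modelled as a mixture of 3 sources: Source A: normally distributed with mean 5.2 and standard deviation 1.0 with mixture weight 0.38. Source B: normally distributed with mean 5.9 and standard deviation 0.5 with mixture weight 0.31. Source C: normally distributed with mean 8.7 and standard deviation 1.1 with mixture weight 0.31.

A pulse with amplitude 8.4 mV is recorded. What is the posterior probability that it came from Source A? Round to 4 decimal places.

P(component k | x) = π_k·f_k(x) / marginal(x), where marginal(x) = Σ_j π_j·f_j(x).
Normal densities:
  p_A = (1/(1.0·√(2π)))·exp(−(8.4−5.2)²/(2·1.0²)) = 0.398942·exp(-5.12000) = 0.00238409
  p_B = (1/(0.5·√(2π)))·exp(−(8.4−5.9)²/(2·0.5²)) = 0.797885·exp(-12.50000) = 2.97344e-06
  p_C = (1/(1.1·√(2π)))·exp(−(8.4−8.7)²/(2·1.1²)) = 0.362675·exp(-0.03719) = 0.349435
Unnormalised posteriors:
  π_A·p_A = 0.38 × 0.00238409 = 0.000905954
  π_B·p_B = 0.31 × 2.97344e-06 = 9.21766e-07
  π_C·p_C = 0.31 × 0.349435 = 0.108325
Sum: 0.000905954 + 9.21766e-07 + 0.108325 = 0.109232
P(Source A | data) ≈ 0.0083

0.0083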